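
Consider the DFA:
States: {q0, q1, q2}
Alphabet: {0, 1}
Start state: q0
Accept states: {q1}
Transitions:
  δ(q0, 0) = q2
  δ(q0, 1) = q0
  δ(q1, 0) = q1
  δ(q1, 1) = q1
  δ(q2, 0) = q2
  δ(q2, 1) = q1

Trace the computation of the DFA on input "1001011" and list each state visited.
read '1': q0 → q0
  read '0': q0 → q2
  read '0': q2 → q2
  read '1': q2 → q1
  read '0': q1 → q1
  read '1': q1 → q1
  read '1': q1 → q1
q0 -> q0 -> q2 -> q2 -> q1 -> q1 -> q1 -> q1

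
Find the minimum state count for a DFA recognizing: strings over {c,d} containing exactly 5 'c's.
By Myhill–Nerode, count the distinguishable equivalence classes: 7 classes — having seen 0, 1, …, 5, or >5 copies of 'c'; the count-5 class is the only accepting one and >5 is dead.
7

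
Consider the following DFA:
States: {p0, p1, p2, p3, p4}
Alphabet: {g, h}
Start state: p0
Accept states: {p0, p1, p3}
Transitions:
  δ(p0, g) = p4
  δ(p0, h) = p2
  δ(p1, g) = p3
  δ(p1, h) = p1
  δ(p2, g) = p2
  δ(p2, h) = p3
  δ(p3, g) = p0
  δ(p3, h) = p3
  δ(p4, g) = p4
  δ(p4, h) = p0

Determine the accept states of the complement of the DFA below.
Complement accept states = All states \ Original accept states
= {p0, p1, p2, p3, p4} \ {p0, p1, p3}
{p2, p4}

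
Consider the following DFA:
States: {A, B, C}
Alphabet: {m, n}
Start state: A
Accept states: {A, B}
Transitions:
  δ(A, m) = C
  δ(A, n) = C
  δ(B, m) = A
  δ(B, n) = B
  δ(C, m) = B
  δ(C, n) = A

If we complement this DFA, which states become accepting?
Complement accept states = All states \ Original accept states
= {A, B, C} \ {A, B}
{C}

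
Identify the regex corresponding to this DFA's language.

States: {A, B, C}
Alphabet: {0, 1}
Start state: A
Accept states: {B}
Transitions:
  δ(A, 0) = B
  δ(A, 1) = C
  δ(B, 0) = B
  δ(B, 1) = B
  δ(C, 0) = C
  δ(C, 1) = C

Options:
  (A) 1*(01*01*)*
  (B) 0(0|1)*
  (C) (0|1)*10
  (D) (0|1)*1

Check each option against the DFA on short strings; one disagreement eliminates an option:
  (A) 1*(01*01*)*: on ε the DFA stays in A and rejects (A ∉ Accept), but the regex matches it → eliminate
  (B) 0(0|1)*: agrees with the DFA on every string of length ≤ 6
  (C) (0|1)*10: on '0' the DFA goes A → B and accepts (B ∈ Accept), but the regex does not match it → eliminate
  (D) (0|1)*1: on '0' the DFA goes A → B and accepts (B ∈ Accept), but the regex does not match it → eliminate
Only (B) is consistent with the DFA.
(B) 0(0|1)*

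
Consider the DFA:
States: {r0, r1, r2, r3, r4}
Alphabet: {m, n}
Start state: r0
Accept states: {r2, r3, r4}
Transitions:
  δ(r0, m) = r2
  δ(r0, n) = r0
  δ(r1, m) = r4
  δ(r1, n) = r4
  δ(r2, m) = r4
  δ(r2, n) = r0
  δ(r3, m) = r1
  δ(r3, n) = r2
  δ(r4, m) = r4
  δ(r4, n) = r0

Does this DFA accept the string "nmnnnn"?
Processing string "nmnnnn":
  r0 --n--> r0
  r0 --m--> r2
  r2 --n--> r0
  r0 --n--> r0
  r0 --n--> r0
  r0 --n--> r0
Final state: r0
Accept states: {r2, r3, r4}
No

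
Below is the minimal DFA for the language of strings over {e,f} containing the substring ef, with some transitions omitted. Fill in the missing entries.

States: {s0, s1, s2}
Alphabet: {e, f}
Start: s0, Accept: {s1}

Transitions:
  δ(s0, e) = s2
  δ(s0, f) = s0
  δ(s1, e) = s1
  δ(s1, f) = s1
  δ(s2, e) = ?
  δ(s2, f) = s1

From the language and accept set, identify what each state tracks — s0: no e seen yet; s1: substring ef seen; s2: seen a e, waiting for f.
Each missing δ(q, a) is the state matching the new tracked value after reading a.
δ(s2, e) = s2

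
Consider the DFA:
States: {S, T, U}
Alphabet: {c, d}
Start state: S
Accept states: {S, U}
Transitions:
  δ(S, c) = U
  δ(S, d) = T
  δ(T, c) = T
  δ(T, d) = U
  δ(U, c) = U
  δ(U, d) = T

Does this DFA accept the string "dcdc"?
Processing string "dcdc":
  S --d--> T
  T --c--> T
  T --d--> U
  U --c--> U
Final state: U
Accept states: {S, U}
Yes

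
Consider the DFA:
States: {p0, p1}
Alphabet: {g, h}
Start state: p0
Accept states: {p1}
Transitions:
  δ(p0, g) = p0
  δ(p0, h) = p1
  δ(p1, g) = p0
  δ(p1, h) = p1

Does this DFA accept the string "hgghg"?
Processing string "hgghg":
  p0 --h--> p1
  p1 --g--> p0
  p0 --g--> p0
  p0 --h--> p1
  p1 --g--> p0
Final state: p0
Accept states: {p1}
No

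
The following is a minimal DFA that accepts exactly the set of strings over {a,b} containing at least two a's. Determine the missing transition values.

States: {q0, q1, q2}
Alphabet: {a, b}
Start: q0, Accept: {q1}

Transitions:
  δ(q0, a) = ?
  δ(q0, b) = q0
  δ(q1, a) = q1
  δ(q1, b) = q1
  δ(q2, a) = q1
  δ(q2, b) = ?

From the language and accept set, identify what each state tracks — q0: zero a's seen; q1: ≥ two a's seen; q2: one a seen.
Each missing δ(q, a) is the state matching the new tracked value after reading a.
δ(q0, a) = q2; δ(q2, b) = q2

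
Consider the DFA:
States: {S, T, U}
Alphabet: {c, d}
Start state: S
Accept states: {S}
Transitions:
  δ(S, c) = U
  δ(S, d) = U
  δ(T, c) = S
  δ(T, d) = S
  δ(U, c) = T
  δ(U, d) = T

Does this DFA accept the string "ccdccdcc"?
Processing string "ccdccdcc":
  S --c--> U
  U --c--> T
  T --d--> S
  S --c--> U
  U --c--> T
  T --d--> S
  S --c--> U
  U --c--> T
Final state: T
Accept states: {S}
No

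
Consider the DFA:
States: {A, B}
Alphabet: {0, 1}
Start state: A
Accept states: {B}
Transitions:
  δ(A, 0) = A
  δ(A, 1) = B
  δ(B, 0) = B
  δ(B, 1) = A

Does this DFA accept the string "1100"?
Processing string "1100":
  A --1--> B
  B --1--> A
  A --0--> A
  A --0--> A
Final state: A
Accept states: {B}
No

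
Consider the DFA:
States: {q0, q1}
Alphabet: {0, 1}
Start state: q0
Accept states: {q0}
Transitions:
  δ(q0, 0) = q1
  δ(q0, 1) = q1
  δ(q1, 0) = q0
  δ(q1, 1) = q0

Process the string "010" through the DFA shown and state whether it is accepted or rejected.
Processing string "010":
  q0 --0--> q1
  q1 --1--> q0
  q0 --0--> q1
Final state: q1
Accept states: {q0}
No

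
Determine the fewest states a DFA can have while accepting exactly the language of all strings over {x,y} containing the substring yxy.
By Myhill–Nerode, count the distinguishable equivalence classes: 4 classes — one per longest suffix of the input that is a prefix of 'yxy' (lengths 0 through 2), plus an absorbing 'already seen yxy' class.
4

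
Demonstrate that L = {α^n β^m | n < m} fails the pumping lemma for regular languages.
Assume L is regular with pumping length p. Idea: pumping up the α-block makes the α-count reach the β-count.
Choose s = α^p β^(p+1) ∈ L. By the pumping lemma, s = xyz with |xy| ≤ p, |y| > 0, so y = α^k with k ≥ 1. Then xy²z = α^(p+k) β^(p+1). Since p+k ≥ p+1, the number of α's is no longer strictly less than the number of β's, so xy²z ∉ L.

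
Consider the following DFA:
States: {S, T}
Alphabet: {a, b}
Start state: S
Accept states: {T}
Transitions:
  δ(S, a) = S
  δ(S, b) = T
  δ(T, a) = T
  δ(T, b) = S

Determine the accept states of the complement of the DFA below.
Complement accept states = All states \ Original accept states
= {S, T} \ {T}
{S}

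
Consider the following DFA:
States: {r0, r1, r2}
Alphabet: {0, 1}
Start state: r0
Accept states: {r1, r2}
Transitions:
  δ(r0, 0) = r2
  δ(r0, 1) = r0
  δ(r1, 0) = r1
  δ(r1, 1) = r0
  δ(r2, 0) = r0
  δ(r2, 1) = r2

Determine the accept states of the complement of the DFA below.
Complement accept states = All states \ Original accept states
= {r0, r1, r2} \ {r1, r2}
{r0}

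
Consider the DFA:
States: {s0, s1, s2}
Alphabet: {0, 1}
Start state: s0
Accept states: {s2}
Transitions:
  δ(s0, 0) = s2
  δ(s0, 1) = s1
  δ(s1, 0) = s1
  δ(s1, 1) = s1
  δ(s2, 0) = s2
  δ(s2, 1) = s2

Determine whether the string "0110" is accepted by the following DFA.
Processing string "0110":
  s0 --0--> s2
  s2 --1--> s2
  s2 --1--> s2
  s2 --0--> s2
Final state: s2
Accept states: {s2}
Yes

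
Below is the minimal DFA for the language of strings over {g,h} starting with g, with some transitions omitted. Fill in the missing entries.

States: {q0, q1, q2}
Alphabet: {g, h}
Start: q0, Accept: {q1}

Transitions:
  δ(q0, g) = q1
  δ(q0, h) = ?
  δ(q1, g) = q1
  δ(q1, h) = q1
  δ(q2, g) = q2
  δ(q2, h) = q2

From the language and accept set, identify what each state tracks — q0: no input read; q1: started with g; q2: started with h (dead).
Each missing δ(q, a) is the state matching the new tracked value after reading a.
δ(q0, h) = q2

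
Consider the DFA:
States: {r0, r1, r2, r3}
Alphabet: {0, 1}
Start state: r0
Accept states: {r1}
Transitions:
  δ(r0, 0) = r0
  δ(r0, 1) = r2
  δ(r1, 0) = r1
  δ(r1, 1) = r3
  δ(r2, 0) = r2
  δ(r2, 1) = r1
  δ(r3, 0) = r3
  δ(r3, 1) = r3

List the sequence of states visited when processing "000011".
read '0': r0 → r0
  read '0': r0 → r0
  read '0': r0 → r0
  read '0': r0 → r0
  read '1': r0 → r2
  read '1': r2 → r1
r0 -> r0 -> r0 -> r0 -> r0 -> r2 -> r1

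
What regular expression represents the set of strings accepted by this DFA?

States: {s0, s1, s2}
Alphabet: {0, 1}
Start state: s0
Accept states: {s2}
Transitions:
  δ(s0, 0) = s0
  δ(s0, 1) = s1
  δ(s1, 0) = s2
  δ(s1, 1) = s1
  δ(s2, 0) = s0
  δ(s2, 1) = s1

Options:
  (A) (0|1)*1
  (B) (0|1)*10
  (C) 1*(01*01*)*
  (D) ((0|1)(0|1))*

Check each option against the DFA on short strings; one disagreement eliminates an option:
  (A) (0|1)*1: on '1' the DFA goes s0 → s1 and rejects (s1 ∉ Accept), but the regex matches it → eliminate
  (B) (0|1)*10: agrees with the DFA on every string of length ≤ 6
  (C) 1*(01*01*)*: on ε the DFA stays in s0 and rejects (s0 ∉ Accept), but the regex matches it → eliminate
  (D) ((0|1)(0|1))*: on ε the DFA stays in s0 and rejects (s0 ∉ Accept), but the regex matches it → eliminate
Only (B) is consistent with the DFA.
(B) (0|1)*10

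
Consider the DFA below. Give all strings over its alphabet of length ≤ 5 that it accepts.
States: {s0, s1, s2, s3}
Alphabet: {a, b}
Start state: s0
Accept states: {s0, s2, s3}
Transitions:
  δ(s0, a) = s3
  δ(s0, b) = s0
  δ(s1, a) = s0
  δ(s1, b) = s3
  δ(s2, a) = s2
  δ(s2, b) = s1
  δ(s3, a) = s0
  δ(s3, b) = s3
ε, a, b, aa, ab, ba, bb, aaa, aab, aba, abb, baa, bab, bba, bbb, aaaa, aaab, aaba, aabb, abaa, abab, abba, abbb, baaa, baab, baba, babb, bbaa, bbab, bbba, bbbb, aaaaa, aaaab, aaaba, aaabb, aabaa, aabab, aabba, aabbb, abaaa, abaab, ababa, ababb, abbaa, abbab, abbba, abbbb, baaaa, baaab, baaba, baabb, babaa, babab, babba, babbb, bbaaa, bbaab, bbaba, bbabb, bbbaa, bbbab, bbbba, bbbbb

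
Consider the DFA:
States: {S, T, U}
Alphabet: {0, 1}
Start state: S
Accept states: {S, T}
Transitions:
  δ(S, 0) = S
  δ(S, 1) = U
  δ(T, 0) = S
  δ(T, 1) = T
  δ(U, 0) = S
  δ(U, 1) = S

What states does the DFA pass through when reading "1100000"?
read '1': S → U
  read '1': U → S
  read '0': S → S
  read '0': S → S
  read '0': S → S
  read '0': S → S
  read '0': S → S
S -> U -> S -> S -> S -> S -> S -> S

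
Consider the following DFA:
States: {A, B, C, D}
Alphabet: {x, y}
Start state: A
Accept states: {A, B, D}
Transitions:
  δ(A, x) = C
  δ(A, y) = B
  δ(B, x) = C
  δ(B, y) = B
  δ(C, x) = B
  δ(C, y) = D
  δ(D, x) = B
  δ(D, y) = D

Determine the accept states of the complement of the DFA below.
Complement accept states = All states \ Original accept states
= {A, B, C, D} \ {A, B, D}
{C}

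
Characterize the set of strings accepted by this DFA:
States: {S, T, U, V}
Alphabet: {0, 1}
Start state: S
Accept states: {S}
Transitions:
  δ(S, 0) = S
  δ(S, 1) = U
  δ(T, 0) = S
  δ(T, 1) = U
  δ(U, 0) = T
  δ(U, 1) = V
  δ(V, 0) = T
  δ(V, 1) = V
Testing a few strings:
  '101' → reject
  '1' → reject
  '111' → reject
  '0' → accept
State roles: S=value ≡ 0 (mod 4); T=value ≡ 2 (mod 4); U=value ≡ 1 (mod 4); V=value ≡ 3 (mod 4)
All binary strings representing a multiple of 4 (read in base 2; leading zeros allowed and ε counts as 0)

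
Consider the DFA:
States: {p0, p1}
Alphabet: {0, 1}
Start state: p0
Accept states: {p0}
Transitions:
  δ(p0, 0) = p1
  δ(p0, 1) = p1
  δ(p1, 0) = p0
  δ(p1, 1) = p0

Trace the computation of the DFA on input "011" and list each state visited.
read '0': p0 → p1
  read '1': p1 → p0
  read '1': p0 → p1
p0 -> p1 -> p0 -> p1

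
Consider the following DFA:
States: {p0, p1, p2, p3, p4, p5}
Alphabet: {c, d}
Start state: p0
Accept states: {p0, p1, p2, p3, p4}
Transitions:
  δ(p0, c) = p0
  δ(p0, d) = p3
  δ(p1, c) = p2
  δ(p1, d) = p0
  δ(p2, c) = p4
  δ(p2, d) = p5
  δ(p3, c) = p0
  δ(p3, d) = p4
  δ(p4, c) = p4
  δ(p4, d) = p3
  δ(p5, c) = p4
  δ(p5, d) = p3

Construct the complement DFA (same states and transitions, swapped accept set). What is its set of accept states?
Complement accept states = All states \ Original accept states
= {p0, p1, p2, p3, p4, p5} \ {p0, p1, p2, p3, p4}
{p5}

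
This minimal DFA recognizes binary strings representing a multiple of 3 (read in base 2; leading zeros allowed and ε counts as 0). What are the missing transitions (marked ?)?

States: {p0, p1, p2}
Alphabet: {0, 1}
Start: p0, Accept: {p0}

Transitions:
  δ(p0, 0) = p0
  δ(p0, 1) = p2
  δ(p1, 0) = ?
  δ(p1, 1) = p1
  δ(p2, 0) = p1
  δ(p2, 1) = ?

From the language and accept set, identify what each state tracks — p0: value ≡ 0 (mod 3); p1: value ≡ 2 (mod 3); p2: value ≡ 1 (mod 3).
Each missing δ(q, a) is the state matching the new tracked value after reading a.
δ(p1, 0) = p2; δ(p2, 1) = p0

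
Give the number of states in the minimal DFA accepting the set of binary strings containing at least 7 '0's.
By Myhill–Nerode, count the distinguishable equivalence classes: 8 classes — having seen 0, 1, …, 6, or ≥7 copies of '0'; any two classes i < j (j ≤ 7) are distinguished by the string 0^(7−j), which takes class j to 7 copies (accepted) but leaves class i below 7 (rejected).
8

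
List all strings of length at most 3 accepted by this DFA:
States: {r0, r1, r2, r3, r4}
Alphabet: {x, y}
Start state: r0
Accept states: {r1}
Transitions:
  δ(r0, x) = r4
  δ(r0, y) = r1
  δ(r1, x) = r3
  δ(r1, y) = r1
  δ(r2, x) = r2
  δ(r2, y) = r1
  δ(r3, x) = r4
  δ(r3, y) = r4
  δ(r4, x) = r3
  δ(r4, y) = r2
y, yy, xyy, yyy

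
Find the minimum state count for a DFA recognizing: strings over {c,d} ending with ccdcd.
By Myhill–Nerode, count the distinguishable equivalence classes: 6 classes — one per longest suffix of the input that is a prefix of 'ccdcd' (lengths 0 through 5); only the length-5 class is accepting.
6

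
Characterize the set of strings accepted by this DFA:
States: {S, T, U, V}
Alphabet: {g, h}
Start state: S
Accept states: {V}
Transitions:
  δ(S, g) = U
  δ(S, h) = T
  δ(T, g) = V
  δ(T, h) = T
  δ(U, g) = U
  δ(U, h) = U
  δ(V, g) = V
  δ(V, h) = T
Testing a few strings:
  'hg' → accept
  'hhh' → reject
  'hhhh' → reject
  'ggh' → reject
State roles: S=no input read; T=started with h, last symbol h; U=started with g (dead); V=started with h, last symbol g
All strings over {g,h} that start with h and end with g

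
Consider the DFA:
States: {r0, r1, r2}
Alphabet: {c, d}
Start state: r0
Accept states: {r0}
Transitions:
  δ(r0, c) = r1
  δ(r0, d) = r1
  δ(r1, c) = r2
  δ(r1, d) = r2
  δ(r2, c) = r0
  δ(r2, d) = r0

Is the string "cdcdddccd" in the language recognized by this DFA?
Processing string "cdcdddccd":
  r0 --c--> r1
  r1 --d--> r2
  r2 --c--> r0
  r0 --d--> r1
  r1 --d--> r2
  r2 --d--> r0
  r0 --c--> r1
  r1 --c--> r2
  r2 --d--> r0
Final state: r0
Accept states: {r0}
Yes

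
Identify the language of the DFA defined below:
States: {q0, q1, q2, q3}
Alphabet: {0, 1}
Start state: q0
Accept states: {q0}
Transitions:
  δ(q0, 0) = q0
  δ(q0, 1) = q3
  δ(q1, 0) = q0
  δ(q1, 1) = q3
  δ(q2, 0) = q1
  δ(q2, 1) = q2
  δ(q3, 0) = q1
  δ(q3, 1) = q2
Testing a few strings:
  '1' → reject
  '0' → accept
  '0110' → reject
  '001' → reject
State roles: q0=value ≡ 0 (mod 4); q1=value ≡ 2 (mod 4); q2=value ≡ 3 (mod 4); q3=value ≡ 1 (mod 4)
All binary strings representing a multiple of 4 (read in base 2; leading zeros allowed and ε counts as 0)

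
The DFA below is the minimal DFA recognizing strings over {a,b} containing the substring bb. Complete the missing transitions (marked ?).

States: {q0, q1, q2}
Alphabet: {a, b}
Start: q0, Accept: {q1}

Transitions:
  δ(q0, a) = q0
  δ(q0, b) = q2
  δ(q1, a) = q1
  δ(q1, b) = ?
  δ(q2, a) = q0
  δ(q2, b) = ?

From the language and accept set, identify what each state tracks — q0: no progress toward bb; q1: substring bb seen; q2: one trailing b.
Each missing δ(q, a) is the state matching the new tracked value after reading a.
δ(q1, b) = q1; δ(q2, b) = q1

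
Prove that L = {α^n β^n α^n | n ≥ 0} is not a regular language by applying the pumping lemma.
Assume L is regular with pumping length p. Idea: pumping the first α-block unbalances it against the other two.
Choose s = α^p β^p α^p ∈ L (|s| = 3p ≥ p). By the pumping lemma, s = xyz with |xy| ≤ p, |y| > 0, so y = α^k with k ≥ 1, inside the first α-block. Then xy²z = α^(p+k) β^p α^p. The first block has length p+k ≠ p, so the three block lengths are no longer equal and xy²z ∉ L.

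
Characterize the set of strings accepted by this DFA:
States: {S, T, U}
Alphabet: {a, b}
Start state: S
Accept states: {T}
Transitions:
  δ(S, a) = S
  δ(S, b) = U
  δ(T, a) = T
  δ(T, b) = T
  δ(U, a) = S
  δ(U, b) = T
Testing a few strings:
  'bbba' → accept
  'baaa' → reject
  'b' → reject
  'bbb' → accept
State roles: S=no progress toward bb; T=substring bb seen; U=one trailing b
All strings over {a,b} containing the substring bb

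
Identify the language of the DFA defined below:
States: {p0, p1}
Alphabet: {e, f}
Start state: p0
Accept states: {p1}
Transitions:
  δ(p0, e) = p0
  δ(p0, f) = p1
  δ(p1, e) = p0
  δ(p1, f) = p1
Testing a few strings:
  'f' → accept
  'e' → reject
  'ef' → accept
  'ee' → reject
State roles: p0=last symbol not f; p1=last symbol is f
All strings over {e,f} ending with f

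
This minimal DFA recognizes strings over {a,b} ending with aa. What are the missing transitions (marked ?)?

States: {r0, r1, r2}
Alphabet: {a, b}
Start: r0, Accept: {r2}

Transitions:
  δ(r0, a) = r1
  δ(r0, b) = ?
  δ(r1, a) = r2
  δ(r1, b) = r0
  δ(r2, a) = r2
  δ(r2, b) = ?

From the language and accept set, identify what each state tracks — r0: last symbol not a; r1: one trailing a; r2: two trailing a's.
Each missing δ(q, a) is the state matching the new tracked value after reading a.
δ(r0, b) = r0; δ(r2, b) = r0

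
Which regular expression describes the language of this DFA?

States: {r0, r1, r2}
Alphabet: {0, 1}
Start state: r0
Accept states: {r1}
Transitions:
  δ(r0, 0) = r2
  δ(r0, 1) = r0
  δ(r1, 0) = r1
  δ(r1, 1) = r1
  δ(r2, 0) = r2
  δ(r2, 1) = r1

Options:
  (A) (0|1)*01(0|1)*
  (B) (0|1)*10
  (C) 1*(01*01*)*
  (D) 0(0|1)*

Check each option against the DFA on short strings; one disagreement eliminates an option:
  (A) (0|1)*01(0|1)*: agrees with the DFA on every string of length ≤ 6
  (B) (0|1)*10: on '01' the DFA goes r0 → r2 → r1 and accepts (r1 ∈ Accept), but the regex does not match it → eliminate
  (C) 1*(01*01*)*: on ε the DFA stays in r0 and rejects (r0 ∉ Accept), but the regex matches it → eliminate
  (D) 0(0|1)*: on '0' the DFA goes r0 → r2 and rejects (r2 ∉ Accept), but the regex matches it → eliminate
Only (A) is consistent with the DFA.
(A) (0|1)*01(0|1)*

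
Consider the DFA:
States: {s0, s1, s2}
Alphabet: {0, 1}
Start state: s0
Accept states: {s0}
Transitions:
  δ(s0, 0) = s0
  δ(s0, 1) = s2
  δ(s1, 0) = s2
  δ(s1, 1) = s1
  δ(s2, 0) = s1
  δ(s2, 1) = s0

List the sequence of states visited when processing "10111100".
read '1': s0 → s2
  read '0': s2 → s1
  read '1': s1 → s1
  read '1': s1 → s1
  read '1': s1 → s1
  read '1': s1 → s1
  read '0': s1 → s2
  read '0': s2 → s1
s0 -> s2 -> s1 -> s1 -> s1 -> s1 -> s1 -> s2 -> s1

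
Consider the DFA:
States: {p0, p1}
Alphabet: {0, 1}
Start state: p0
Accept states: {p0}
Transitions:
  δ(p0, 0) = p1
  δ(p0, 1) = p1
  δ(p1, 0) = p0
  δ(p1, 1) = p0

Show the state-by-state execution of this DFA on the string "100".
read '1': p0 → p1
  read '0': p1 → p0
  read '0': p0 → p1
p0 -> p1 -> p0 -> p1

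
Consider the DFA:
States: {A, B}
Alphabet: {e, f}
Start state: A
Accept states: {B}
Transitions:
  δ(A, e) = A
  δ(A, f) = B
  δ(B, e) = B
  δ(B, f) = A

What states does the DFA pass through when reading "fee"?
read 'f': A → B
  read 'e': B → B
  read 'e': B → B
A -> B -> B -> B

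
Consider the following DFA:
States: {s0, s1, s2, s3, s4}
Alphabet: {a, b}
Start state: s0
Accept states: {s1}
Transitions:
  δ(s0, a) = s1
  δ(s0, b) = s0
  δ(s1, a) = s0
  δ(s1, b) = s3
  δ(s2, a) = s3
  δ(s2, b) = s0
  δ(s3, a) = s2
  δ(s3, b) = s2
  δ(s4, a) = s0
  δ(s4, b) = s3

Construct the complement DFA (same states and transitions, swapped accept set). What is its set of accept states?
Complement accept states = All states \ Original accept states
= {s0, s1, s2, s3, s4} \ {s1}
{s0, s2, s3, s4}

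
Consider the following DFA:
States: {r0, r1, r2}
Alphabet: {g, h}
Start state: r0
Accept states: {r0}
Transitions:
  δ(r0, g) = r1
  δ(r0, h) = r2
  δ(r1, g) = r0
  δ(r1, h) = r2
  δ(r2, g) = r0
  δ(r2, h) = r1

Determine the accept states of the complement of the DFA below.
Complement accept states = All states \ Original accept states
= {r0, r1, r2} \ {r0}
{r1, r2}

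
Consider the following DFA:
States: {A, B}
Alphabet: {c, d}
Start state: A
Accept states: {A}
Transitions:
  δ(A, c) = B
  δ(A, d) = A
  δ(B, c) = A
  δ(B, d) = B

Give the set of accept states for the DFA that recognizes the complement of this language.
Complement accept states = All states \ Original accept states
= {A, B} \ {A}
{B}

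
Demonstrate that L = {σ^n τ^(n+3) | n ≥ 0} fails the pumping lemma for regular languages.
Assume L is regular with pumping length p. Idea: pumping the σ-block breaks the fixed offset of 3.
Choose s = σ^p τ^(p+3) ∈ L. By the pumping lemma, s = xyz with |xy| ≤ p, |y| > 0, so y = σ^k with k ≥ 1. Then xy²z = σ^(p+k) τ^(p+3). For this to be in L we would need p+3 = (p+k)+3, i.e. k = 0, contradicting k ≥ 1. So xy²z ∉ L.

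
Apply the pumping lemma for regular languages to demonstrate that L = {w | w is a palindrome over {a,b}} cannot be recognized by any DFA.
Assume L is regular with pumping length p. Idea: pumping the leading a-block breaks the symmetry.
Choose s = a^p b a^p (a palindrome of length 2p+1 ≥ p). By the pumping lemma, s = xyz with |xy| ≤ p, |y| > 0, so y = a^k with k > 0 (xy lies entirely in the first a^p). Then xy²z = a^(p+k) b a^p, which is not a palindrome since p+k ≠ p.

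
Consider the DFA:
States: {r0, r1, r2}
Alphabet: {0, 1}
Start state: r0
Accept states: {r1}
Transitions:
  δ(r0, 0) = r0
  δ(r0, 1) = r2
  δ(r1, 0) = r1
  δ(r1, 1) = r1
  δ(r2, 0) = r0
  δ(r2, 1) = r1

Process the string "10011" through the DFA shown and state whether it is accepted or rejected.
Processing string "10011":
  r0 --1--> r2
  r2 --0--> r0
  r0 --0--> r0
  r0 --1--> r2
  r2 --1--> r1
Final state: r1
Accept states: {r1}
Yes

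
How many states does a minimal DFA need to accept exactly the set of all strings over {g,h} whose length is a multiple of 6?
By Myhill–Nerode, count the distinguishable equivalence classes: 6 classes — one per residue of the length mod 6; class i is distinguished from class j by any string of length (6 − i) mod 6.
6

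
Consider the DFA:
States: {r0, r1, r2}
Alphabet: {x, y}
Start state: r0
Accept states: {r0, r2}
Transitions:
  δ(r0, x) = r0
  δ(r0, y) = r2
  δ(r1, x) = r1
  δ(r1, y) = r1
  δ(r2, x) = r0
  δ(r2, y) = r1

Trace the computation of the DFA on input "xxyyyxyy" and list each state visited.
read 'x': r0 → r0
  read 'x': r0 → r0
  read 'y': r0 → r2
  read 'y': r2 → r1
  read 'y': r1 → r1
  read 'x': r1 → r1
  read 'y': r1 → r1
  read 'y': r1 → r1
r0 -> r0 -> r0 -> r2 -> r1 -> r1 -> r1 -> r1 -> r1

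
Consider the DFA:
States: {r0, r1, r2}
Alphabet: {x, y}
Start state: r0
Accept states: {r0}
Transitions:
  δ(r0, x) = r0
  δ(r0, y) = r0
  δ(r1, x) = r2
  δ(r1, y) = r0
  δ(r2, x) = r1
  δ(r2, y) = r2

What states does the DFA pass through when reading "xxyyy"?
read 'x': r0 → r0
  read 'x': r0 → r0
  read 'y': r0 → r0
  read 'y': r0 → r0
  read 'y': r0 → r0
r0 -> r0 -> r0 -> r0 -> r0 -> r0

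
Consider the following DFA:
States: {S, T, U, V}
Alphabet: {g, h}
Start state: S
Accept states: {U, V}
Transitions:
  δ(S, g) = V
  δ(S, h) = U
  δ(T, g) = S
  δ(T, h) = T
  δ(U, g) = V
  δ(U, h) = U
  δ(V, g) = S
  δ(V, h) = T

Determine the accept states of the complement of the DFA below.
Complement accept states = All states \ Original accept states
= {S, T, U, V} \ {U, V}
{S, T}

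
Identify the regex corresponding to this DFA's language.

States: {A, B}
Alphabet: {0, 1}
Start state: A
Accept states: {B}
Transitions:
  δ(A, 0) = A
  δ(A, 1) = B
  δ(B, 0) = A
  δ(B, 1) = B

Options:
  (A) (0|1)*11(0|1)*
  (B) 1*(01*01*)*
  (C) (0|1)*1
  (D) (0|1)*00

Check each option against the DFA on short strings; one disagreement eliminates an option:
  (A) (0|1)*11(0|1)*: on '1' the DFA goes A → B and accepts (B ∈ Accept), but the regex does not match it → eliminate
  (B) 1*(01*01*)*: on ε the DFA stays in A and rejects (A ∉ Accept), but the regex matches it → eliminate
  (C) (0|1)*1: agrees with the DFA on every string of length ≤ 6
  (D) (0|1)*00: on '1' the DFA goes A → B and accepts (B ∈ Accept), but the regex does not match it → eliminate
Only (C) is consistent with the DFA.
(C) (0|1)*1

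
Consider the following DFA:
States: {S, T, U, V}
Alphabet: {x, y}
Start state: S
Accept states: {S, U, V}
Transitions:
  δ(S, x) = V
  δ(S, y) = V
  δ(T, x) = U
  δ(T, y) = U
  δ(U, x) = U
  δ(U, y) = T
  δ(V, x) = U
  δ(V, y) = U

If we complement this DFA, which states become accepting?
Complement accept states = All states \ Original accept states
= {S, T, U, V} \ {S, U, V}
{T}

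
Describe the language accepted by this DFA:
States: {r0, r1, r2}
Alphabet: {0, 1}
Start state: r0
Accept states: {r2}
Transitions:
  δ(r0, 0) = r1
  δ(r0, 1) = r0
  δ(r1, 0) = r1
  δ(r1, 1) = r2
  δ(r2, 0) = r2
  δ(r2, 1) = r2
Testing a few strings:
  '1101' → accept
  '0010' → accept
  '0' → reject
  '0101' → accept
State roles: r0=no 0 seen yet; r1=seen a 0, waiting for 1; r2=substring 01 seen
All binary strings containing the substring 01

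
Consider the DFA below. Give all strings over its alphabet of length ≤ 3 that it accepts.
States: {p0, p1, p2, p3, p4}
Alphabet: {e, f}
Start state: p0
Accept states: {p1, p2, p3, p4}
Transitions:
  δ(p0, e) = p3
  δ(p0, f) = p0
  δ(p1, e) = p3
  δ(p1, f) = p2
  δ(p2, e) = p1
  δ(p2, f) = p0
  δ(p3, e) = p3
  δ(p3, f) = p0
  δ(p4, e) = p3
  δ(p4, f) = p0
e, ee, fe, eee, efe, fee, ffe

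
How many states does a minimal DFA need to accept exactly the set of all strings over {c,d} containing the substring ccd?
By Myhill–Nerode, count the distinguishable equivalence classes: 4 classes — one per longest suffix of the input that is a prefix of 'ccd' (lengths 0 through 2), plus an absorbing 'already seen ccd' class.
4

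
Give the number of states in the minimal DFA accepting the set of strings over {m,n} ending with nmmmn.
By Myhill–Nerode, count the distinguishable equivalence classes: 6 classes — one per longest suffix of the input that is a prefix of 'nmmmn' (lengths 0 through 5); only the length-5 class is accepting.
6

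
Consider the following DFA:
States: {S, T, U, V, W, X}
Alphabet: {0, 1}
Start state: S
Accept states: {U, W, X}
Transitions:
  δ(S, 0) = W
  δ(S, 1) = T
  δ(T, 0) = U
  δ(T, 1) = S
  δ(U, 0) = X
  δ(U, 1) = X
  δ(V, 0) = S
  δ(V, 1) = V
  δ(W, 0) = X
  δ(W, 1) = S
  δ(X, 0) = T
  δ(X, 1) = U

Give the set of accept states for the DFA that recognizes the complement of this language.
Complement accept states = All states \ Original accept states
= {S, T, U, V, W, X} \ {U, W, X}
{S, T, V}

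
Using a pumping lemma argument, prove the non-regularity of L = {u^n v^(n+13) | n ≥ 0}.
Assume L is regular with pumping length p. Idea: pumping the u-block breaks the fixed offset of 13.
Choose s = u^p v^(p+13) ∈ L. By the pumping lemma, s = xyz with |xy| ≤ p, |y| > 0, so y = u^k with k ≥ 1. Then xy²z = u^(p+k) v^(p+13). For this to be in L we would need p+13 = (p+k)+13, i.e. k = 0, contradicting k ≥ 1. So xy²z ∉ L.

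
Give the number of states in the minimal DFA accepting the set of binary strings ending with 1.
By Myhill–Nerode, count the distinguishable equivalence classes: two classes — last symbol is 1 vs. not.
2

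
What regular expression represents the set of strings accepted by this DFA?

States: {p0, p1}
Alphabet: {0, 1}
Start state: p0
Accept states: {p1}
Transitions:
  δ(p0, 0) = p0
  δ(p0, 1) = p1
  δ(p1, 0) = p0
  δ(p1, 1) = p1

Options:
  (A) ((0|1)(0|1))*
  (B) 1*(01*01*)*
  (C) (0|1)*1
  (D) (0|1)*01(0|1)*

Check each option against the DFA on short strings; one disagreement eliminates an option:
  (A) ((0|1)(0|1))*: on ε the DFA stays in p0 and rejects (p0 ∉ Accept), but the regex matches it → eliminate
  (B) 1*(01*01*)*: on ε the DFA stays in p0 and rejects (p0 ∉ Accept), but the regex matches it → eliminate
  (C) (0|1)*1: agrees with the DFA on every string of length ≤ 6
  (D) (0|1)*01(0|1)*: on '1' the DFA goes p0 → p1 and accepts (p1 ∈ Accept), but the regex does not match it → eliminate
Only (C) is consistent with the DFA.
(C) (0|1)*1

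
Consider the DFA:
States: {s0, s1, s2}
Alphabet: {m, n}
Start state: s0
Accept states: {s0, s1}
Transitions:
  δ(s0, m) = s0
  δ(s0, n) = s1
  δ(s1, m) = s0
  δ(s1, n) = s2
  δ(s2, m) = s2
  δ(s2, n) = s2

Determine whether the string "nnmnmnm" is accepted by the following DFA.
Processing string "nnmnmnm":
  s0 --n--> s1
  s1 --n--> s2
  s2 --m--> s2
  s2 --n--> s2
  s2 --m--> s2
  s2 --n--> s2
  s2 --m--> s2
Final state: s2
Accept states: {s0, s1}
No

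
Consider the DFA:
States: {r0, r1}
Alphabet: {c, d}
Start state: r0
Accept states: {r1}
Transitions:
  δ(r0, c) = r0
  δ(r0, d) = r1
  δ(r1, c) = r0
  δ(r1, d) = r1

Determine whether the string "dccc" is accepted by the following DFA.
Processing string "dccc":
  r0 --d--> r1
  r1 --c--> r0
  r0 --c--> r0
  r0 --c--> r0
Final state: r0
Accept states: {r1}
No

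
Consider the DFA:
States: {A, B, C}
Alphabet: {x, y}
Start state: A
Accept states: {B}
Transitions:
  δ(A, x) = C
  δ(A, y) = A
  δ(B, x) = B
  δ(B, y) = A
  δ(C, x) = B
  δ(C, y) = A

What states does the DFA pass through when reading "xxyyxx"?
read 'x': A → C
  read 'x': C → B
  read 'y': B → A
  read 'y': A → A
  read 'x': A → C
  read 'x': C → B
A -> C -> B -> A -> A -> C -> B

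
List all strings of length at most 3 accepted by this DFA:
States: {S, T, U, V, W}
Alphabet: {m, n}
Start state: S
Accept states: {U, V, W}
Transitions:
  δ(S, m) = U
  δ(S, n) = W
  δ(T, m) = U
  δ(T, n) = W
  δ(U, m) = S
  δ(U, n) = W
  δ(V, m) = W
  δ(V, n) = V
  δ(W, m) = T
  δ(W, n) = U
m, n, mn, nn, mmm, mmn, mnn, nmm, nmn, nnn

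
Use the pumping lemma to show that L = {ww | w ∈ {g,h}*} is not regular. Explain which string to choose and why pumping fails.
Assume L is regular with pumping length p. Idea: pumping the leading g-block breaks the equality of the two halves.
Choose s = g^p h g^p h ∈ L (with w = g^p h). |s| = 2p+2 ≥ p. By the pumping lemma, s = xyz with |xy| ≤ p, |y| > 0, so y = g^k with k ≥ 1, in the first g-block. Then xy²z = g^(p+k) h g^p h, of length 2p+2+k. If k is odd this length is odd, so it cannot be of the form ww. If k is even, each half has length p+1+k/2 ≤ p+k, so the first half lies entirely inside the leading g-block and contains no h, while the second half ends in h; the halves differ. Either way xy²z ∉ L.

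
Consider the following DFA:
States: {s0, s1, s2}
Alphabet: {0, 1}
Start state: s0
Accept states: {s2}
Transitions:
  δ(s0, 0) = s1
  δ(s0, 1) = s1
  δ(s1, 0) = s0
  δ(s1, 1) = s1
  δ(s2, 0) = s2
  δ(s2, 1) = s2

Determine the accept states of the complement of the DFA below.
Complement accept states = All states \ Original accept states
= {s0, s1, s2} \ {s2}
{s0, s1}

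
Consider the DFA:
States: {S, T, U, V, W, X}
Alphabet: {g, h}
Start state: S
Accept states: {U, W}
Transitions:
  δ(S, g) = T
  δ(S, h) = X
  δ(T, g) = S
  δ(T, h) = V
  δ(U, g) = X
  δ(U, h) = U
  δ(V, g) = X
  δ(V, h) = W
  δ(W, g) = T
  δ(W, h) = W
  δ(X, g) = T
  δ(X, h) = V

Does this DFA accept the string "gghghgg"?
Processing string "gghghgg":
  S --g--> T
  T --g--> S
  S --h--> X
  X --g--> T
  T --h--> V
  V --g--> X
  X --g--> T
Final state: T
Accept states: {U, W}
No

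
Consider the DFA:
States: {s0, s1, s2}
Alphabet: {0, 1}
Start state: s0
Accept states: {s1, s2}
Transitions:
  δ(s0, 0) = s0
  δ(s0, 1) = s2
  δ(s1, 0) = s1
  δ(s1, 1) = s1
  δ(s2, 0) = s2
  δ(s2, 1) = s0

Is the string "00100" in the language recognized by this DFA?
Processing string "00100":
  s0 --0--> s0
  s0 --0--> s0
  s0 --1--> s2
  s2 --0--> s2
  s2 --0--> s2
Final state: s2
Accept states: {s1, s2}
Yes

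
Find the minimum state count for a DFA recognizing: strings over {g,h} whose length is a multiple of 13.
By Myhill–Nerode, count the distinguishable equivalence classes: 13 classes — one per residue of the length mod 13; class i is distinguished from class j by any string of length (13 − i) mod 13.
13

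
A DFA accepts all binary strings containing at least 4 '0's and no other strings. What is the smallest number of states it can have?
By Myhill–Nerode, count the distinguishable equivalence classes: 5 classes — having seen 0, 1, …, 3, or ≥4 copies of '0'; any two classes i < j (j ≤ 4) are distinguished by the string 0^(4−j), which takes class j to 4 copies (accepted) but leaves class i below 4 (rejected).
5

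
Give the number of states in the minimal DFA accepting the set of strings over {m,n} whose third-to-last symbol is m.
By Myhill–Nerode, count the distinguishable equivalence classes: 2^3 = 8 classes — the DFA must remember the last 3 symbols read; every pair of distinct length-3 suffixes is distinguishable by some continuation.
8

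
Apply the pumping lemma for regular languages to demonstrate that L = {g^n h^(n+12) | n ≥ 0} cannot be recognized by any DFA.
Assume L is regular with pumping length p. Idea: pumping the g-block breaks the fixed offset of 12.
Choose s = g^p h^(p+12) ∈ L. By the pumping lemma, s = xyz with |xy| ≤ p, |y| > 0, so y = g^k with k ≥ 1. Then xy²z = g^(p+k) h^(p+12). For this to be in L we would need p+12 = (p+k)+12, i.e. k = 0, contradicting k ≥ 1. So xy²z ∉ L.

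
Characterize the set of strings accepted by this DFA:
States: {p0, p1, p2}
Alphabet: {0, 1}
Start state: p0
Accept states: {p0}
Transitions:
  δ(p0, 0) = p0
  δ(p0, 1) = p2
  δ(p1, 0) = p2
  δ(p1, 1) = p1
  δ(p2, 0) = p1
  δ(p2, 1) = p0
Testing a few strings:
  '0001' → reject
  '0100' → reject
  '1110' → reject
  '111' → reject
State roles: p0=value ≡ 0 (mod 3); p1=value ≡ 2 (mod 3); p2=value ≡ 1 (mod 3)
All binary strings representing a multiple of 3 (read in base 2; leading zeros allowed and ε counts as 0)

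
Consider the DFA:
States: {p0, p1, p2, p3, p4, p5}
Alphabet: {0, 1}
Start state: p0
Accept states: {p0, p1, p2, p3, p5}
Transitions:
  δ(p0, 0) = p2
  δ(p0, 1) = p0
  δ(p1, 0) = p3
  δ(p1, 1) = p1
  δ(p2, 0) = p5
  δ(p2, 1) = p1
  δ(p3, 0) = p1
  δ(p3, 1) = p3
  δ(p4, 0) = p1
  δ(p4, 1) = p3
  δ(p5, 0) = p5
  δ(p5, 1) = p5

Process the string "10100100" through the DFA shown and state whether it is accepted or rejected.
Processing string "10100100":
  p0 --1--> p0
  p0 --0--> p2
  p2 --1--> p1
  p1 --0--> p3
  p3 --0--> p1
  p1 --1--> p1
  p1 --0--> p3
  p3 --0--> p1
Final state: p1
Accept states: {p0, p1, p2, p3, p5}
Yes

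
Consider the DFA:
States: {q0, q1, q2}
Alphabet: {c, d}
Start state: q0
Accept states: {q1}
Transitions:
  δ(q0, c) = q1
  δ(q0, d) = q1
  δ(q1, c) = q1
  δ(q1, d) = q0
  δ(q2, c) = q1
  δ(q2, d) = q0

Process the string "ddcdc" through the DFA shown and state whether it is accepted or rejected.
Processing string "ddcdc":
  q0 --d--> q1
  q1 --d--> q0
  q0 --c--> q1
  q1 --d--> q0
  q0 --c--> q1
Final state: q1
Accept states: {q1}
Yes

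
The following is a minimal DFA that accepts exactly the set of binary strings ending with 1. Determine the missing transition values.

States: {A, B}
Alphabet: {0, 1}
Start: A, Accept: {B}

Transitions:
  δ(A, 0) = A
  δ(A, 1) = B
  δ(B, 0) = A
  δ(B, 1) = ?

From the language and accept set, identify what each state tracks — A: last symbol not 1; B: last symbol is 1.
Each missing δ(q, a) is the state matching the new tracked value after reading a.
δ(B, 1) = B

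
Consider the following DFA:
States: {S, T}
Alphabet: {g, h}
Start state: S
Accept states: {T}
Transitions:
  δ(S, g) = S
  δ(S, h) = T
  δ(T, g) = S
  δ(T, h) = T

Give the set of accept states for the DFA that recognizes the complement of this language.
Complement accept states = All states \ Original accept states
= {S, T} \ {T}
{S}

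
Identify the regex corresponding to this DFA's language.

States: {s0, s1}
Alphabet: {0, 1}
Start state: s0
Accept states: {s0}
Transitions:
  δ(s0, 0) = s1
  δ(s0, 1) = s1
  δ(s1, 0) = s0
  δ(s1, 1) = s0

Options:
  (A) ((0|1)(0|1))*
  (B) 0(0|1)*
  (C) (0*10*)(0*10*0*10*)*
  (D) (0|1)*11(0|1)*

Check each option against the DFA on short strings; one disagreement eliminates an option:
  (A) ((0|1)(0|1))*: agrees with the DFA on every string of length ≤ 6
  (B) 0(0|1)*: on ε the DFA stays in s0 and accepts (s0 ∈ Accept), but the regex does not match it → eliminate
  (C) (0*10*)(0*10*0*10*)*: on ε the DFA stays in s0 and accepts (s0 ∈ Accept), but the regex does not match it → eliminate
  (D) (0|1)*11(0|1)*: on ε the DFA stays in s0 and accepts (s0 ∈ Accept), but the regex does not match it → eliminate
Only (A) is consistent with the DFA.
(A) ((0|1)(0|1))*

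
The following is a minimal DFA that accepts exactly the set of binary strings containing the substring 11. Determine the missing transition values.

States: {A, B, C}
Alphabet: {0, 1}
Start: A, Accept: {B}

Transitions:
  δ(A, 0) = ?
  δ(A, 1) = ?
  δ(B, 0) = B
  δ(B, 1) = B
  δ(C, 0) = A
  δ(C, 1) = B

From the language and accept set, identify what each state tracks — A: no progress toward 11; B: substring 11 seen; C: one trailing 1.
Each missing δ(q, a) is the state matching the new tracked value after reading a.
δ(A, 0) = A; δ(A, 1) = C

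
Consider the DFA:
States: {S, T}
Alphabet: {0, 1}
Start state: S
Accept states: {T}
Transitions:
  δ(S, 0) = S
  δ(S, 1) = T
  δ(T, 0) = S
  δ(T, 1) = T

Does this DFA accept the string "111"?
Processing string "111":
  S --1--> T
  T --1--> T
  T --1--> T
Final state: T
Accept states: {T}
Yes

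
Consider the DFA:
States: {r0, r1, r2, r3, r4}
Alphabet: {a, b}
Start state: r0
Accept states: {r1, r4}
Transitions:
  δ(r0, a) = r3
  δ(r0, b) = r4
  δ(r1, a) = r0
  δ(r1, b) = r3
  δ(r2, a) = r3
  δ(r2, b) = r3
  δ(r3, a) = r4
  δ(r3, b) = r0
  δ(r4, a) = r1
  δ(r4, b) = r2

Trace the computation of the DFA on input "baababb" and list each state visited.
read 'b': r0 → r4
  read 'a': r4 → r1
  read 'a': r1 → r0
  read 'b': r0 → r4
  read 'a': r4 → r1
  read 'b': r1 → r3
  read 'b': r3 → r0
r0 -> r4 -> r1 -> r0 -> r4 -> r1 -> r3 -> r0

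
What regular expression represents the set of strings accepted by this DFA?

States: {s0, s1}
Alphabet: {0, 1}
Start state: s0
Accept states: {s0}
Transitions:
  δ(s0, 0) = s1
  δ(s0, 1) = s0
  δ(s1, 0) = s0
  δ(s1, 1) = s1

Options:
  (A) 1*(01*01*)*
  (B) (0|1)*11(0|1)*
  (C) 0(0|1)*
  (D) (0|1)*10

Check each option against the DFA on short strings; one disagreement eliminates an option:
  (A) 1*(01*01*)*: agrees with the DFA on every string of length ≤ 6
  (B) (0|1)*11(0|1)*: on ε the DFA stays in s0 and accepts (s0 ∈ Accept), but the regex does not match it → eliminate
  (C) 0(0|1)*: on ε the DFA stays in s0 and accepts (s0 ∈ Accept), but the regex does not match it → eliminate
  (D) (0|1)*10: on ε the DFA stays in s0 and accepts (s0 ∈ Accept), but the regex does not match it → eliminate
Only (A) is consistent with the DFA.
(A) 1*(01*01*)*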